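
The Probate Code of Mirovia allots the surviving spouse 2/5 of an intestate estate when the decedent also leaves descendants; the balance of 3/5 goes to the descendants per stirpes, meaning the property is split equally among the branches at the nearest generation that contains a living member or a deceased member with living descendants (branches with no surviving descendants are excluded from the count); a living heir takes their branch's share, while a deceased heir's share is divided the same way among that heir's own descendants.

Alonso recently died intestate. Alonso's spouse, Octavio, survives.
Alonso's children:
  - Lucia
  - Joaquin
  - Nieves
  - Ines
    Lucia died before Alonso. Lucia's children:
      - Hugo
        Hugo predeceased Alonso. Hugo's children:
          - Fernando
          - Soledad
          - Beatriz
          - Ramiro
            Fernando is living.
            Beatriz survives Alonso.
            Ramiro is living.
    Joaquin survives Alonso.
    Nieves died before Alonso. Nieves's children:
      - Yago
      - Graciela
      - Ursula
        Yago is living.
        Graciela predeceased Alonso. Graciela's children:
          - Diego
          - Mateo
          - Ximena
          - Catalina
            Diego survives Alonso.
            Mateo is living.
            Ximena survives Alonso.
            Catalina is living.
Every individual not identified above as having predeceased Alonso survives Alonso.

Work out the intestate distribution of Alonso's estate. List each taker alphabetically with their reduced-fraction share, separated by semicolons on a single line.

Octavio, as surviving spouse, takes 2/5.
The remaining 3/5 passes to Alonso's descendants per stirpes.
The 3/5 is divided into 4 equal shares of 3/20 among Lucia, Joaquin, Nieves, Ines.
Lucia predeceased; the 3/20 allotted to Lucia's branch passes to Lucia's issue by representation.
Hugo's line is the sole branch at this level, so the full 3/20 passes to Hugo's issue by representation.
The 3/20 is divided into 4 equal shares of 3/80 among Fernando, Soledad, Beatriz, Ramiro.
Fernando is living and takes 3/80.
Soledad is living and takes 3/80.
Beatriz is living and takes 3/80.
Ramiro is living and takes 3/80.
Joaquin is living and takes 3/20.
Nieves predeceased; the 3/20 allotted to Nieves's branch passes to Nieves's issue by representation.
The 3/20 is divided into 3 equal shares of 1/20 among Yago, Graciela, Ursula.
Yago is living and takes 1/20.
Graciela predeceased; the 1/20 allotted to Graciela's branch passes to Graciela's issue by representation.
The 1/20 is divided into 4 equal shares of 1/80 among Diego, Mateo, Ximena, Catalina.
Diego is living and takes 1/80.
Mateo is living and takes 1/80.
Ximena is living and takes 1/80.
Catalina is living and takes 1/80.
Ursula is living and takes 1/20.
Ines is living and takes 3/20.

Beatriz 3/80; Catalina 1/80; Diego 1/80; Fernando 3/80; Ines 3/20; Joaquin 3/20; Mateo 1/80; Octavio 2/5; Ramiro 3/80; Soledad 3/80; Ursula 1/20; Ximena 1/80; Yago 1/20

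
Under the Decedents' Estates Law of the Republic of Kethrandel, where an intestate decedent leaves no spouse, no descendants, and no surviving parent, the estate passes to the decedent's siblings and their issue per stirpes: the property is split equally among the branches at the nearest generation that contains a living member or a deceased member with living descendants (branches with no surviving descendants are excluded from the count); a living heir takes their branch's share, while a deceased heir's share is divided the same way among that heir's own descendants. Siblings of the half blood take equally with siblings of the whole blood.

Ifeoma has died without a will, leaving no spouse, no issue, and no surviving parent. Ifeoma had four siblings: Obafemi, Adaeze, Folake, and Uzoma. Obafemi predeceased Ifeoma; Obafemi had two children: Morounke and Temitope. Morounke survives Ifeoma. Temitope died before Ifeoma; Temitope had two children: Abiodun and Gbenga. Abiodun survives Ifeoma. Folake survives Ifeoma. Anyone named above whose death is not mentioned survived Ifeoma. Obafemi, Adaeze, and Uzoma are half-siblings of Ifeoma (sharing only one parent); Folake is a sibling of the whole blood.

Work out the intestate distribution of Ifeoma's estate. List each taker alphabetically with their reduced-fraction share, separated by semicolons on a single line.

No spouse, descendants, or parent survives, so the estate passes to Ifeoma's siblings per stirpes.
Half-blood and whole-blood siblings take equally under the stated rule.
The estate is divided into 4 equal shares of 1/4 among Obafemi, Adaeze, Folake, Uzoma.
Obafemi predeceased; the 1/4 allotted to Obafemi's branch passes to Obafemi's issue by representation.
The 1/4 is divided into 2 equal shares of 1/8 among Morounke, Temitope.
Morounke is living and takes 1/8.
Temitope predeceased; the 1/8 allotted to Temitope's branch passes to Temitope's issue by representation.
The 1/8 is divided into 2 equal shares of 1/16 among Abiodun, Gbenga.
Abiodun is living and takes 1/16.
Gbenga is living and takes 1/16.
Adaeze is living and takes 1/4.
Folake is living and takes 1/4.
Uzoma is living and takes 1/4.

Abiodun 1/16; Adaeze 1/4; Folake 1/4; Gbenga 1/16; Morounke 1/8; Uzoma 1/4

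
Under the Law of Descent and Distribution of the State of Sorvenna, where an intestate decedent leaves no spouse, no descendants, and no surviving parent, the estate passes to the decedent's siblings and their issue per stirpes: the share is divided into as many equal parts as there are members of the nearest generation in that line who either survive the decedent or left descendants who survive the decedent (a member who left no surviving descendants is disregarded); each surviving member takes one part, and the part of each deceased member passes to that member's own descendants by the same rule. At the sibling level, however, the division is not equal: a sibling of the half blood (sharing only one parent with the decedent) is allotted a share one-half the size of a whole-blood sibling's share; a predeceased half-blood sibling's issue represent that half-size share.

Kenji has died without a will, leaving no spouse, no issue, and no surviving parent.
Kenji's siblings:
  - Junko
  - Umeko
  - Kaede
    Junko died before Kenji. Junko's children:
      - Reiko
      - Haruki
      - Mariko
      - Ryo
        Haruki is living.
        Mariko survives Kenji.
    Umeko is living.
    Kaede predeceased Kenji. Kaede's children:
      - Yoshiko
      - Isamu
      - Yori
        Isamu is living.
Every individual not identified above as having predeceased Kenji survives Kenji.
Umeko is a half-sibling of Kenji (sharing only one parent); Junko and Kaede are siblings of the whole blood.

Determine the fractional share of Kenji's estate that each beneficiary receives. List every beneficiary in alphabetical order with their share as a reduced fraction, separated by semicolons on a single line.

No spouse, descendants, or parent survives, so the estate passes to Kenji's siblings per stirpes.
Half-blood siblings count for one-half the weight of whole-blood siblings at the initial division.
Dividing 1 in proportion to weights (total weight 5/2): Junko (weight 1) → 2/5; Umeko (weight 1/2) → 1/5; Kaede (weight 1) → 2/5.
Junko predeceased; the 2/5 allotted to Junko's branch passes to Junko's issue by representation.
The 2/5 is divided into 4 equal shares of 1/10 among Reiko, Haruki, Mariko, Ryo.
Reiko is living and takes 1/10.
Haruki is living and takes 1/10.
Mariko is living and takes 1/10.
Ryo is living and takes 1/10.
Umeko is living and takes 1/5.
Kaede predeceased; the 2/5 allotted to Kaede's branch passes to Kaede's issue by representation.
The 2/5 is divided into 3 equal shares of 2/15 among Yoshiko, Isamu, Yori.
Yoshiko is living and takes 2/15.
Isamu is living and takes 2/15.
Yori is living and takes 2/15.

Haruki 1/10; Isamu 2/15; Mariko 1/10; Reiko 1/10; Ryo 1/10; Umeko 1/5; Yori 2/15; Yoshiko 2/15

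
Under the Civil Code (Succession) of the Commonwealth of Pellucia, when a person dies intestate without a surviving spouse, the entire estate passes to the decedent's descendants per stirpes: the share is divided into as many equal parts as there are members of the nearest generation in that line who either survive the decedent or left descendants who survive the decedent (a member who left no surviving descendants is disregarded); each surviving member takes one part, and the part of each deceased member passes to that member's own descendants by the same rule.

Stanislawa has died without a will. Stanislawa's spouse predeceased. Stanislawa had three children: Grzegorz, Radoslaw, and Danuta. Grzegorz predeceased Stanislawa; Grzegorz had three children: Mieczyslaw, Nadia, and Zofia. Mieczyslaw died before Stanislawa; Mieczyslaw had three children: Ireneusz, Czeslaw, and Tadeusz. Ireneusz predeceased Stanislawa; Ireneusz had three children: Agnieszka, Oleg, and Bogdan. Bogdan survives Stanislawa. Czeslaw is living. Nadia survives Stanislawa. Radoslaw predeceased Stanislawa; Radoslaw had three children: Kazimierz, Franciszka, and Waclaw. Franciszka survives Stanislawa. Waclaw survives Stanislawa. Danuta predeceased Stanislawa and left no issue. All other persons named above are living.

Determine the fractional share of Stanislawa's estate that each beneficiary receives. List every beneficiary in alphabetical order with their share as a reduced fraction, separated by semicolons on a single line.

Agnieszka 1/54; Bogdan 1/54; Czeslaw 1/18; Franciszka 1/6; Kazimierz 1/6; Nadia 1/6; Oleg 1/54; Tadeusz 1/18; Waclaw 1/6; Zofia 1/6

There is no surviving spouse, so the entire estate passes to Stanislawa's descendants per stirpes.
Danuta left no surviving issue, so that branch lapses and is disregarded.
The estate is divided into 2 equal shares of 1/2 among Grzegorz, Radoslaw.
Grzegorz predeceased; the 1/2 allotted to Grzegorz's branch passes to Grzegorz's issue by representation.
The 1/2 is divided into 3 equal shares of 1/6 among Mieczyslaw, Nadia, Zofia.
Mieczyslaw predeceased; the 1/6 allotted to Mieczyslaw's branch passes to Mieczyslaw's issue by representation.
The 1/6 is divided into 3 equal shares of 1/18 among Ireneusz, Czeslaw, Tadeusz.
Ireneusz predeceased; the 1/18 allotted to Ireneusz's branch passes to Ireneusz's issue by representation.
The 1/18 is divided into 3 equal shares of 1/54 among Agnieszka, Oleg, Bogdan.
Agnieszka is living and takes 1/54.
Oleg is living and takes 1/54.
Bogdan is living and takes 1/54.
Czeslaw is living and takes 1/18.
Tadeusz is living and takes 1/18.
Nadia is living and takes 1/6.
Zofia is living and takes 1/6.
Radoslaw predeceased; the 1/2 allotted to Radoslaw's branch passes to Radoslaw's issue by representation.
The 1/2 is divided into 3 equal shares of 1/6 among Kazimierz, Franciszka, Waclaw.
Kazimierz is living and takes 1/6.
Franciszka is living and takes 1/6.
Waclaw is living and takes 1/6.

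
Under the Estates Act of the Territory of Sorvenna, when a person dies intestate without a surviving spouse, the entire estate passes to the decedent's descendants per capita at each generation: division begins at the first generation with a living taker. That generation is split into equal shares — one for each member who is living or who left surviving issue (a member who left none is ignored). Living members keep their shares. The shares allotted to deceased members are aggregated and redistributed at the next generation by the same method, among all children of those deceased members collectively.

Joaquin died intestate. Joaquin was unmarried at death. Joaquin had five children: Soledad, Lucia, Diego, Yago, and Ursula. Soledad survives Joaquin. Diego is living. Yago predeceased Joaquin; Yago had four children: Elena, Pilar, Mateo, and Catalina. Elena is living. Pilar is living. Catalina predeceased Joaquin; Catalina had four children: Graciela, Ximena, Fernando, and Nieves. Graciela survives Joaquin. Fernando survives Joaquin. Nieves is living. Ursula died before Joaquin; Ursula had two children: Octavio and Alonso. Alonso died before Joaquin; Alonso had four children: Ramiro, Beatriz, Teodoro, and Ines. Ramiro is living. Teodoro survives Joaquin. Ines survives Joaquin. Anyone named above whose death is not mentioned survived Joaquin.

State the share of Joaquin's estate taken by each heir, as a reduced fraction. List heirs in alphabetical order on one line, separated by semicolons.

There is no surviving spouse, so the entire estate passes to Joaquin's descendants per capita at each generation.
At generation 1 (Soledad, Lucia, Diego, Yago, Ursula) there are 5 shares of (1)/5 = 1/5 each.
Living: Soledad, Lucia, and Diego — each takes 1/5.
Deceased: Yago and Ursula. Their combined 2/5 is pooled and carried to generation 2.
At generation 2 (Elena, Pilar, Mateo, Catalina, Octavio, Alonso) there are 6 shares of (2/5)/6 = 1/15 each.
Living: Elena, Pilar, Mateo, and Octavio — each takes 1/15.
Deceased: Catalina and Alonso. Their combined 2/15 is pooled and carried to generation 3.
At generation 3 (Graciela, Ximena, Fernando, Nieves, Ramiro, Beatriz, Teodoro, Ines) there are 8 shares of (2/15)/8 = 1/60 each.
Living: Graciela, Ximena, Fernando, Nieves, Ramiro, Beatriz, Teodoro, and Ines — each takes 1/60.

Beatriz 1/60; Diego 1/5; Elena 1/15; Fernando 1/60; Graciela 1/60; Ines 1/60; Lucia 1/5; Mateo 1/15; Nieves 1/60; Octavio 1/15; Pilar 1/15; Ramiro 1/60; Soledad 1/5; Teodoro 1/60; Ximena 1/60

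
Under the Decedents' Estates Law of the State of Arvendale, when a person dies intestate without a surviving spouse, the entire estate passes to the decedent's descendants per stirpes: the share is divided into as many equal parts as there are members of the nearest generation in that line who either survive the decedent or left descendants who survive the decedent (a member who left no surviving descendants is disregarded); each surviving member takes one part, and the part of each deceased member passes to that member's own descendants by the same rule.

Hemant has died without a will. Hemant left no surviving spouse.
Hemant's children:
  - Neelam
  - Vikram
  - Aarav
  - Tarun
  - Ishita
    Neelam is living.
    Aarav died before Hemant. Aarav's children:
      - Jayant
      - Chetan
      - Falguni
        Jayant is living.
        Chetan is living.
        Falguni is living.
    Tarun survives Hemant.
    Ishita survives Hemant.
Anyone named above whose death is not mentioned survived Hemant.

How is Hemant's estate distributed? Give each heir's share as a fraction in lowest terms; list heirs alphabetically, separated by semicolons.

There is no surviving spouse, so the entire estate passes to Hemant's descendants per stirpes.
The estate is divided into 5 equal shares of 1/5 among Neelam, Vikram, Aarav, Tarun, Ishita.
Neelam is living and takes 1/5.
Vikram is living and takes 1/5.
Aarav predeceased; the 1/5 allotted to Aarav's branch passes to Aarav's issue by representation.
The 1/5 is divided into 3 equal shares of 1/15 among Jayant, Chetan, Falguni.
Jayant is living and takes 1/15.
Chetan is living and takes 1/15.
Falguni is living and takes 1/15.
Tarun is living and takes 1/5.
Ishita is living and takes 1/5.

Chetan 1/15; Falguni 1/15; Ishita 1/5; Jayant 1/15; Neelam 1/5; Tarun 1/5; Vikram 1/5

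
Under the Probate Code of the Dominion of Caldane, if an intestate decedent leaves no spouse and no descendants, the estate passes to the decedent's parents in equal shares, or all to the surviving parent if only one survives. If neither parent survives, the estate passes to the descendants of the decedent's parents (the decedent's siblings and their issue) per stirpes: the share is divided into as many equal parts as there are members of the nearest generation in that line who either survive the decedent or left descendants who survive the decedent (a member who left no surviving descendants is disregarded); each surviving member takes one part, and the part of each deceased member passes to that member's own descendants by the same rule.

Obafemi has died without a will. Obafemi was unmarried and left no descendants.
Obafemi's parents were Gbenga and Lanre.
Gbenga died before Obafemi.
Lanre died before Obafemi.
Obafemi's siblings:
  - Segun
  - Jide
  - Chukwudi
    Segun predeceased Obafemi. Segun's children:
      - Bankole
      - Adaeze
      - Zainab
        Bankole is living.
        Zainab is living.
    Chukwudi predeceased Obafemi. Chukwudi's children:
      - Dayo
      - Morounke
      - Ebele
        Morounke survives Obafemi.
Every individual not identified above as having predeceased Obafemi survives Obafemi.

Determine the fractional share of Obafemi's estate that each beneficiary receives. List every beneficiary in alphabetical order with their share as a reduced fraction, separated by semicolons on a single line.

Neither parent survives and there are no descendants, so the estate passes to Obafemi's siblings and their issue per stirpes.
The estate is divided into 3 equal shares of 1/3 among Segun, Jide, Chukwudi.
Segun predeceased; the 1/3 allotted to Segun's branch passes to Segun's issue by representation.
The 1/3 is divided into 3 equal shares of 1/9 among Bankole, Adaeze, Zainab.
Bankole is living and takes 1/9.
Adaeze is living and takes 1/9.
Zainab is living and takes 1/9.
Jide is living and takes 1/3.
Chukwudi predeceased; the 1/3 allotted to Chukwudi's branch passes to Chukwudi's issue by representation.
The 1/3 is divided into 3 equal shares of 1/9 among Dayo, Morounke, Ebele.
Dayo is living and takes 1/9.
Morounke is living and takes 1/9.
Ebele is living and takes 1/9.

Adaeze 1/9; Bankole 1/9; Dayo 1/9; Ebele 1/9; Jide 1/3; Morounke 1/9; Zainab 1/9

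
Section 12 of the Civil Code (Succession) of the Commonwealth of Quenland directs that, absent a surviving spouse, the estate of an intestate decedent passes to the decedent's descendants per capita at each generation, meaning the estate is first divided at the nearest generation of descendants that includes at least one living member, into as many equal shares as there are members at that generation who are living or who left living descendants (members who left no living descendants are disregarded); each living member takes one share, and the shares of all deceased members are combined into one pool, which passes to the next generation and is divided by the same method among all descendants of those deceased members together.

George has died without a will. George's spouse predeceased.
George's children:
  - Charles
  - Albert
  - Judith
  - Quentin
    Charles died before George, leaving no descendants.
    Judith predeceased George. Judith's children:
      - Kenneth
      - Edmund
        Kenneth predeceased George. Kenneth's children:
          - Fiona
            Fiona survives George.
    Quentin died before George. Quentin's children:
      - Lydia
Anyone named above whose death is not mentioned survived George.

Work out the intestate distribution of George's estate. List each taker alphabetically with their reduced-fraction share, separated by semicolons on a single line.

There is no surviving spouse, so the entire estate passes to George's descendants per capita at each generation.
At generation 1 (Albert, Judith, Quentin) there are 3 shares of (1)/3 = 1/3 each.
Living: Albert — each takes 1/3.
Deceased: Judith and Quentin. Their combined 2/3 is pooled and carried to generation 2.
At generation 2 (Kenneth, Edmund, Lydia) there are 3 shares of (2/3)/3 = 2/9 each.
Living: Edmund and Lydia — each takes 2/9.
Deceased: Kenneth. That 2/9 share is carried to generation 3.
At generation 3 (Fiona) there are 1 shares of (2/9)/1 = 2/9 each.
Living: Fiona — each takes 2/9.

Albert 1/3; Edmund 2/9; Fiona 2/9; Lydia 2/9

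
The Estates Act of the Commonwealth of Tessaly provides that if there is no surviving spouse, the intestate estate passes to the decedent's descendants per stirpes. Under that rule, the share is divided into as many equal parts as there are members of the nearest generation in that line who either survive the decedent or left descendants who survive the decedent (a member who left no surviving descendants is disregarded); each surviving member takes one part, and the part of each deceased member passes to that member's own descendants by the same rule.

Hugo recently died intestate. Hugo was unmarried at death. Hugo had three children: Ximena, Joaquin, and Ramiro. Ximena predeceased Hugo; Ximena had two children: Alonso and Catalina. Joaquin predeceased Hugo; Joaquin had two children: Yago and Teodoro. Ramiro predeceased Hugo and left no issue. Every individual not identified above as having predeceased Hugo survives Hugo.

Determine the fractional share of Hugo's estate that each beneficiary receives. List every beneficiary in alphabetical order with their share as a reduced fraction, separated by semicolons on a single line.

Alonso 1/4; Catalina 1/4; Teodoro 1/4; Yago 1/4

There is no surviving spouse, so the entire estate passes to Hugo's descendants per stirpes.
Ramiro left no surviving issue, so that branch lapses and is disregarded.
The estate is divided into 2 equal shares of 1/2 among Ximena, Joaquin.
Ximena predeceased; the 1/2 allotted to Ximena's branch passes to Ximena's issue by representation.
The 1/2 is divided into 2 equal shares of 1/4 among Alonso, Catalina.
Alonso is living and takes 1/4.
Catalina is living and takes 1/4.
Joaquin predeceased; the 1/2 allotted to Joaquin's branch passes to Joaquin's issue by representation.
The 1/2 is divided into 2 equal shares of 1/4 among Yago, Teodoro.
Yago is living and takes 1/4.
Teodoro is living and takes 1/4.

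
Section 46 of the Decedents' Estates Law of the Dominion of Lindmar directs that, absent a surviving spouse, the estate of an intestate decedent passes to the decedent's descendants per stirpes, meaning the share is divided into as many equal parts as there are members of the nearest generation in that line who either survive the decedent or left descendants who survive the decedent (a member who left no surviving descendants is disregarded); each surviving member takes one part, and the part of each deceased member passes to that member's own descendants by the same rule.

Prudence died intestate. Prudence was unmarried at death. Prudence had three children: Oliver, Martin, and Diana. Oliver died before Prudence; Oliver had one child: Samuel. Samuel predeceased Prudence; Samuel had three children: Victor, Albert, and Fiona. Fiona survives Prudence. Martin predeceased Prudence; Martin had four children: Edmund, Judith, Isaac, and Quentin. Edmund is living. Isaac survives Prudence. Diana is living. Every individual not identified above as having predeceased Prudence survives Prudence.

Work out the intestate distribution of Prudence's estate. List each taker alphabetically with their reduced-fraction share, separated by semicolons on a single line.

There is no surviving spouse, so the entire estate passes to Prudence's descendants per stirpes.
The estate is divided into 3 equal shares of 1/3 among Oliver, Martin, Diana.
Oliver predeceased; the 1/3 allotted to Oliver's branch passes to Oliver's issue by representation.
Samuel's line is the sole branch at this level, so the full 1/3 passes to Samuel's issue by representation.
The 1/3 is divided into 3 equal shares of 1/9 among Victor, Albert, Fiona.
Victor is living and takes 1/9.
Albert is living and takes 1/9.
Fiona is living and takes 1/9.
Martin predeceased; the 1/3 allotted to Martin's branch passes to Martin's issue by representation.
The 1/3 is divided into 4 equal shares of 1/12 among Edmund, Judith, Isaac, Quentin.
Edmund is living and takes 1/12.
Judith is living and takes 1/12.
Isaac is living and takes 1/12.
Quentin is living and takes 1/12.
Diana is living and takes 1/3.

Albert 1/9; Diana 1/3; Edmund 1/12; Fiona 1/9; Isaac 1/12; Judith 1/12; Quentin 1/12; Victor 1/9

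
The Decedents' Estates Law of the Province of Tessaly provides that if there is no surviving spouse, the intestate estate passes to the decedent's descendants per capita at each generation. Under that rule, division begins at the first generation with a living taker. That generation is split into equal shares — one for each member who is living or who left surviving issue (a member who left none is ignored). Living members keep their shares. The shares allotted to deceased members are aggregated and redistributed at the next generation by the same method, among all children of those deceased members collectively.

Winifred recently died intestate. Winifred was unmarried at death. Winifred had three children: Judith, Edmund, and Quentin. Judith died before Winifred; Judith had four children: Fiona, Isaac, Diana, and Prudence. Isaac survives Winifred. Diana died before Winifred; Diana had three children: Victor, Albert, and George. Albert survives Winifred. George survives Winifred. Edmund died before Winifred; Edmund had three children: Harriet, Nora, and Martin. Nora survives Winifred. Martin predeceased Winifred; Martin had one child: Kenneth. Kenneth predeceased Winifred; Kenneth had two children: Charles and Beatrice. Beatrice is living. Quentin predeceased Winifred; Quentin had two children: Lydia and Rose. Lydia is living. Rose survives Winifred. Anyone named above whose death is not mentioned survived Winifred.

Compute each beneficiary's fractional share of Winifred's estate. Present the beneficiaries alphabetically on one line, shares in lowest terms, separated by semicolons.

There is no surviving spouse, so the entire estate passes to Winifred's descendants per capita at each generation.
No one at generation 1 (Judith, Edmund, Quentin) is living; moving to the next generation.
At generation 2 (Fiona, Isaac, Diana, Prudence, Harriet, Nora, Martin, Lydia, Rose) there are 9 shares of (1)/9 = 1/9 each.
Living: Fiona, Isaac, Prudence, Harriet, Nora, Lydia, and Rose — each takes 1/9.
Deceased: Diana and Martin. Their combined 2/9 is pooled and carried to generation 3.
At generation 3 (Victor, Albert, George, Kenneth) there are 4 shares of (2/9)/4 = 1/18 each.
Living: Victor, Albert, and George — each takes 1/18.
Deceased: Kenneth. That 1/18 share is carried to generation 4.
At generation 4 (Charles, Beatrice) there are 2 shares of (1/18)/2 = 1/36 each.
Living: Charles and Beatrice — each takes 1/36.

Albert 1/18; Beatrice 1/36; Charles 1/36; Fiona 1/9; George 1/18; Harriet 1/9; Isaac 1/9; Lydia 1/9; Nora 1/9; Prudence 1/9; Rose 1/9; Victor 1/18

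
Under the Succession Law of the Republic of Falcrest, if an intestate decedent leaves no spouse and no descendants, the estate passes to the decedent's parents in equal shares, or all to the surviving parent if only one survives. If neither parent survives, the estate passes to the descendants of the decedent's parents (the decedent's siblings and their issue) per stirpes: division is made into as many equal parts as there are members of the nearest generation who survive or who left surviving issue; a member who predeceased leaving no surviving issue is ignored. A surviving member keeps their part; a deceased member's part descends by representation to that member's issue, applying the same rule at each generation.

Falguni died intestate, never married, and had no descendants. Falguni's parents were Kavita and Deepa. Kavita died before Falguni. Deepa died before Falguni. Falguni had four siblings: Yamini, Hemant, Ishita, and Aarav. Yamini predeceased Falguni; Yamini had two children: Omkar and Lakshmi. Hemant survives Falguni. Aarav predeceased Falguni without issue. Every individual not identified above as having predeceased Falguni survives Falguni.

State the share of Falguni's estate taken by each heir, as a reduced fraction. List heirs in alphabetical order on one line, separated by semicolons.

Hemant 1/3; Ishita 1/3; Lakshmi 1/6; Omkar 1/6

Neither parent survives and there are no descendants, so the estate passes to Falguni's siblings and their issue per stirpes.
Aarav left no surviving issue, so that branch lapses and is disregarded.
The estate is divided into 3 equal shares of 1/3 among Yamini, Hemant, Ishita.
Yamini predeceased; the 1/3 allotted to Yamini's branch passes to Yamini's issue by representation.
The 1/3 is divided into 2 equal shares of 1/6 among Omkar, Lakshmi.
Omkar is living and takes 1/6.
Lakshmi is living and takes 1/6.
Hemant is living and takes 1/3.
Ishita is living and takes 1/3.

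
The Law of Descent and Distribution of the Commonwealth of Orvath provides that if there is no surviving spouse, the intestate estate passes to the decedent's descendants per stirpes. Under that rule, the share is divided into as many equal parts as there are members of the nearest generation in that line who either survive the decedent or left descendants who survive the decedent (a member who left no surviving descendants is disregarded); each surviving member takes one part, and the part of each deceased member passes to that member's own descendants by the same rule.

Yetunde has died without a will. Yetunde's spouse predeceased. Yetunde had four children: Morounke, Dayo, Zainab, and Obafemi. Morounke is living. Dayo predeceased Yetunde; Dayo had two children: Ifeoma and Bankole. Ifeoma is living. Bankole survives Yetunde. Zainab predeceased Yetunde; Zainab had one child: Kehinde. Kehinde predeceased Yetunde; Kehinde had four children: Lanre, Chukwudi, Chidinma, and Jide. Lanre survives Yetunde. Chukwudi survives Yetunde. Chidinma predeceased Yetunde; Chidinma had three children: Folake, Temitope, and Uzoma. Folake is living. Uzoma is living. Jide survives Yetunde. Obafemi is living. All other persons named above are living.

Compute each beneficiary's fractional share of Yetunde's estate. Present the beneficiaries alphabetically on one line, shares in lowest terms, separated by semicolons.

There is no surviving spouse, so the entire estate passes to Yetunde's descendants per stirpes.
The estate is divided into 4 equal shares of 1/4 among Morounke, Dayo, Zainab, Obafemi.
Morounke is living and takes 1/4.
Dayo predeceased; the 1/4 allotted to Dayo's branch passes to Dayo's issue by representation.
The 1/4 is divided into 2 equal shares of 1/8 among Ifeoma, Bankole.
Ifeoma is living and takes 1/8.
Bankole is living and takes 1/8.
Zainab predeceased; the 1/4 allotted to Zainab's branch passes to Zainab's issue by representation.
Kehinde's line is the sole branch at this level, so the full 1/4 passes to Kehinde's issue by representation.
The 1/4 is divided into 4 equal shares of 1/16 among Lanre, Chukwudi, Chidinma, Jide.
Lanre is living and takes 1/16.
Chukwudi is living and takes 1/16.
Chidinma predeceased; the 1/16 allotted to Chidinma's branch passes to Chidinma's issue by representation.
The 1/16 is divided into 3 equal shares of 1/48 among Folake, Temitope, Uzoma.
Folake is living and takes 1/48.
Temitope is living and takes 1/48.
Uzoma is living and takes 1/48.
Jide is living and takes 1/16.
Obafemi is living and takes 1/4.

Bankole 1/8; Chukwudi 1/16; Folake 1/48; Ifeoma 1/8; Jide 1/16; Lanre 1/16; Morounke 1/4; Obafemi 1/4; Temitope 1/48; Uzoma 1/48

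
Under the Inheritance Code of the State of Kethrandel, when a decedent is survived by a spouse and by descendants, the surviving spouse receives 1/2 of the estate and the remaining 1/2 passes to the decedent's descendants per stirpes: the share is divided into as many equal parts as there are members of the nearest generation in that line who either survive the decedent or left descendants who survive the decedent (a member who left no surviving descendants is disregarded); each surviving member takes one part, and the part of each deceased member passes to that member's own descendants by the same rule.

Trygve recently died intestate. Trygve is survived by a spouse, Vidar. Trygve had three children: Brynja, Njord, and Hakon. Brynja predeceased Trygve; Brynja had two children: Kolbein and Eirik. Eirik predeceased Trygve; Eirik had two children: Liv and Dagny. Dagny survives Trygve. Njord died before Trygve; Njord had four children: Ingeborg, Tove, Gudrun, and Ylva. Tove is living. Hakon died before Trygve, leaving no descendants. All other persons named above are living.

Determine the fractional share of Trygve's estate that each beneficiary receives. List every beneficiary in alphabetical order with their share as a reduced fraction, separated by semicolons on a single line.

Vidar, as surviving spouse, takes 1/2.
The remaining 1/2 passes to Trygve's descendants per stirpes.
Hakon left no surviving issue, so that branch lapses and is disregarded.
The 1/2 is divided into 2 equal shares of 1/4 among Brynja, Njord.
Brynja predeceased; the 1/4 allotted to Brynja's branch passes to Brynja's issue by representation.
The 1/4 is divided into 2 equal shares of 1/8 among Kolbein, Eirik.
Kolbein is living and takes 1/8.
Eirik predeceased; the 1/8 allotted to Eirik's branch passes to Eirik's issue by representation.
The 1/8 is divided into 2 equal shares of 1/16 among Liv, Dagny.
Liv is living and takes 1/16.
Dagny is living and takes 1/16.
Njord predeceased; the 1/4 allotted to Njord's branch passes to Njord's issue by representation.
The 1/4 is divided into 4 equal shares of 1/16 among Ingeborg, Tove, Gudrun, Ylva.
Ingeborg is living and takes 1/16.
Tove is living and takes 1/16.
Gudrun is living and takes 1/16.
Ylva is living and takes 1/16.

Dagny 1/16; Gudrun 1/16; Ingeborg 1/16; Kolbein 1/8; Liv 1/16; Tove 1/16; Vidar 1/2; Ylva 1/16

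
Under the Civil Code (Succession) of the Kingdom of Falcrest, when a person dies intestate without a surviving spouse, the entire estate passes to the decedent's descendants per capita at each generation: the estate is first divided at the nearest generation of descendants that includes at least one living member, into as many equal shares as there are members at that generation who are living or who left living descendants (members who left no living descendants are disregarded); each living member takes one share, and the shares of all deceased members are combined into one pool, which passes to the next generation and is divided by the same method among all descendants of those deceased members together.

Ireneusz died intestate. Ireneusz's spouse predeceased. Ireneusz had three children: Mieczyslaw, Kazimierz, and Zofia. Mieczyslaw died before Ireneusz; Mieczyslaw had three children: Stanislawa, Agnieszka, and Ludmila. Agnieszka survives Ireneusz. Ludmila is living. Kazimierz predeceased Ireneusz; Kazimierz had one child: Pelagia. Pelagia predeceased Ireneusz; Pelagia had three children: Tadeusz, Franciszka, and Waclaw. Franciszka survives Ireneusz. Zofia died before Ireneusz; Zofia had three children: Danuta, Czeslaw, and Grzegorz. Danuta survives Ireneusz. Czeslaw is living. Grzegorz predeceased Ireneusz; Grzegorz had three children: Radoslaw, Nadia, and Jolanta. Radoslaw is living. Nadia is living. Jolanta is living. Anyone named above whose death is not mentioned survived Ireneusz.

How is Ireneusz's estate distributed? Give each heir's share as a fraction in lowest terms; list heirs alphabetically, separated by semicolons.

There is no surviving spouse, so the entire estate passes to Ireneusz's descendants per capita at each generation.
No one at generation 1 (Mieczyslaw, Kazimierz, Zofia) is living; moving to the next generation.
At generation 2 (Stanislawa, Agnieszka, Ludmila, Pelagia, Danuta, Czeslaw, Grzegorz) there are 7 shares of (1)/7 = 1/7 each.
Living: Stanislawa, Agnieszka, Ludmila, Danuta, and Czeslaw — each takes 1/7.
Deceased: Pelagia and Grzegorz. Their combined 2/7 is pooled and carried to generation 3.
At generation 3 (Tadeusz, Franciszka, Waclaw, Radoslaw, Nadia, Jolanta) there are 6 shares of (2/7)/6 = 1/21 each.
Living: Tadeusz, Franciszka, Waclaw, Radoslaw, Nadia, and Jolanta — each takes 1/21.

Agnieszka 1/7; Czeslaw 1/7; Danuta 1/7; Franciszka 1/21; Jolanta 1/21; Ludmila 1/7; Nadia 1/21; Radoslaw 1/21; Stanislawa 1/7; Tadeusz 1/21; Waclaw 1/21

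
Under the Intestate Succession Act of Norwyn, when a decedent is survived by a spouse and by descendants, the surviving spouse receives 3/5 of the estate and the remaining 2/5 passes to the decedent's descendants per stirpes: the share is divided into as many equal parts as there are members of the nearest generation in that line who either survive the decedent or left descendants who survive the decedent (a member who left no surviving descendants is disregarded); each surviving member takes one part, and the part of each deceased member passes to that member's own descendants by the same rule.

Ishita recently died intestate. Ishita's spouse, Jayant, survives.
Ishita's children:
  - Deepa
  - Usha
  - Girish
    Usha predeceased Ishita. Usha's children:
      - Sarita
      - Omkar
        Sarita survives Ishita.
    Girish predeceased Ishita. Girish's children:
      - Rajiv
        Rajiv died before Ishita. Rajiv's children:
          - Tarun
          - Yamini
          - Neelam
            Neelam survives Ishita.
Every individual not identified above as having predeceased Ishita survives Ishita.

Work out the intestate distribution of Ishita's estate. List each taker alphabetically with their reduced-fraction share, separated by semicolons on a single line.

Deepa 2/15; Jayant 3/5; Neelam 2/45; Omkar 1/15; Sarita 1/15; Tarun 2/45; Yamini 2/45

Jayant, as surviving spouse, takes 3/5.
The remaining 2/5 passes to Ishita's descendants per stirpes.
The 2/5 is divided into 3 equal shares of 2/15 among Deepa, Usha, Girish.
Deepa is living and takes 2/15.
Usha predeceased; the 2/15 allotted to Usha's branch passes to Usha's issue by representation.
The 2/15 is divided into 2 equal shares of 1/15 among Sarita, Omkar.
Sarita is living and takes 1/15.
Omkar is living and takes 1/15.
Girish predeceased; the 2/15 allotted to Girish's branch passes to Girish's issue by representation.
Rajiv's line is the sole branch at this level, so the full 2/15 passes to Rajiv's issue by representation.
The 2/15 is divided into 3 equal shares of 2/45 among Tarun, Yamini, Neelam.
Tarun is living and takes 2/45.
Yamini is living and takes 2/45.
Neelam is living and takes 2/45.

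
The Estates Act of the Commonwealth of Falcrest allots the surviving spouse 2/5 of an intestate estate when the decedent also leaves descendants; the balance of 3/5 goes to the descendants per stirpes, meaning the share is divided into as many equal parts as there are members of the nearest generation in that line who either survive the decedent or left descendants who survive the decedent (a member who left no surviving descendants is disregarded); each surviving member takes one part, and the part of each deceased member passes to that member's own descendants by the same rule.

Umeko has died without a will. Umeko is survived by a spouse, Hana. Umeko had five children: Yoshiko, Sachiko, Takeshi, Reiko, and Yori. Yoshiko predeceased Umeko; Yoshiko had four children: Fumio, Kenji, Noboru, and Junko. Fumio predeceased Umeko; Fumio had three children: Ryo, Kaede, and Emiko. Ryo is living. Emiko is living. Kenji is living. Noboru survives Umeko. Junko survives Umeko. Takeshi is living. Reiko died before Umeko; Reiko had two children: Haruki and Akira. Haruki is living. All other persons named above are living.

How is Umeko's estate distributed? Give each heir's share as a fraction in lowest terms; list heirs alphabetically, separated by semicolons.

Akira 3/50; Emiko 1/100; Hana 2/5; Haruki 3/50; Junko 3/100; Kaede 1/100; Kenji 3/100; Noboru 3/100; Ryo 1/100; Sachiko 3/25; Takeshi 3/25; Yori 3/25

Hana, as surviving spouse, takes 2/5.
The remaining 3/5 passes to Umeko's descendants per stirpes.
The 3/5 is divided into 5 equal shares of 3/25 among Yoshiko, Sachiko, Takeshi, Reiko, Yori.
Yoshiko predeceased; the 3/25 allotted to Yoshiko's branch passes to Yoshiko's issue by representation.
The 3/25 is divided into 4 equal shares of 3/100 among Fumio, Kenji, Noboru, Junko.
Fumio predeceased; the 3/100 allotted to Fumio's branch passes to Fumio's issue by representation.
The 3/100 is divided into 3 equal shares of 1/100 among Ryo, Kaede, Emiko.
Ryo is living and takes 1/100.
Kaede is living and takes 1/100.
Emiko is living and takes 1/100.
Kenji is living and takes 3/100.
Noboru is living and takes 3/100.
Junko is living and takes 3/100.
Sachiko is living and takes 3/25.
Takeshi is living and takes 3/25.
Reiko predeceased; the 3/25 allotted to Reiko's branch passes to Reiko's issue by representation.
The 3/25 is divided into 2 equal shares of 3/50 among Haruki, Akira.
Haruki is living and takes 3/50.
Akira is living and takes 3/50.
Yori is living and takes 3/25.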